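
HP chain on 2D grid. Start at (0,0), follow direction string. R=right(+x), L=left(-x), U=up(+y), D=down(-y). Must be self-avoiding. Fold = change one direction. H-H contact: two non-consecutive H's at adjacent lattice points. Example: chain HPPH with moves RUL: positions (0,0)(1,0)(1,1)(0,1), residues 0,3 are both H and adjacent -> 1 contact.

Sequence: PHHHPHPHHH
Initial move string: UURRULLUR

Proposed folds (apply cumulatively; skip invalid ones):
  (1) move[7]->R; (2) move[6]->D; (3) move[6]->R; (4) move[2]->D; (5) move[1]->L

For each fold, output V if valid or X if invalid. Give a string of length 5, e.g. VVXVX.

Answer: XXXXX

Derivation:
Initial: UURRULLUR -> [(0, 0), (0, 1), (0, 2), (1, 2), (2, 2), (2, 3), (1, 3), (0, 3), (0, 4), (1, 4)]
Fold 1: move[7]->R => UURRULLRR INVALID (collision), skipped
Fold 2: move[6]->D => UURRULDUR INVALID (collision), skipped
Fold 3: move[6]->R => UURRULRUR INVALID (collision), skipped
Fold 4: move[2]->D => UUDRULLUR INVALID (collision), skipped
Fold 5: move[1]->L => ULRRULLUR INVALID (collision), skipped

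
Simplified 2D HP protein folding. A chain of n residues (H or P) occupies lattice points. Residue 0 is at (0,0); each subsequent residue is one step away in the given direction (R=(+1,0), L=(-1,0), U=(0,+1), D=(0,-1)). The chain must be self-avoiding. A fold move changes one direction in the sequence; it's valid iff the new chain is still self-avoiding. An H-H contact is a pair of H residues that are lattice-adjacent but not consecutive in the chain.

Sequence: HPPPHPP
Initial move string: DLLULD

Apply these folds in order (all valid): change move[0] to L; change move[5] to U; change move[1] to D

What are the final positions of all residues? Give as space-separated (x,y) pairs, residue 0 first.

Initial moves: DLLULD
Fold: move[0]->L => LLLULD (positions: [(0, 0), (-1, 0), (-2, 0), (-3, 0), (-3, 1), (-4, 1), (-4, 0)])
Fold: move[5]->U => LLLULU (positions: [(0, 0), (-1, 0), (-2, 0), (-3, 0), (-3, 1), (-4, 1), (-4, 2)])
Fold: move[1]->D => LDLULU (positions: [(0, 0), (-1, 0), (-1, -1), (-2, -1), (-2, 0), (-3, 0), (-3, 1)])

Answer: (0,0) (-1,0) (-1,-1) (-2,-1) (-2,0) (-3,0) (-3,1)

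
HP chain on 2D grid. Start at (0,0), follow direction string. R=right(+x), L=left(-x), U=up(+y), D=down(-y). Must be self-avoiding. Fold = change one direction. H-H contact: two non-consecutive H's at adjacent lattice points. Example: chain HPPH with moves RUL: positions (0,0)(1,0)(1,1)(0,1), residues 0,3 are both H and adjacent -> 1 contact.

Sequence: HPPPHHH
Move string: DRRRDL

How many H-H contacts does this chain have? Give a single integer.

Answer: 0

Derivation:
Positions: [(0, 0), (0, -1), (1, -1), (2, -1), (3, -1), (3, -2), (2, -2)]
No H-H contacts found.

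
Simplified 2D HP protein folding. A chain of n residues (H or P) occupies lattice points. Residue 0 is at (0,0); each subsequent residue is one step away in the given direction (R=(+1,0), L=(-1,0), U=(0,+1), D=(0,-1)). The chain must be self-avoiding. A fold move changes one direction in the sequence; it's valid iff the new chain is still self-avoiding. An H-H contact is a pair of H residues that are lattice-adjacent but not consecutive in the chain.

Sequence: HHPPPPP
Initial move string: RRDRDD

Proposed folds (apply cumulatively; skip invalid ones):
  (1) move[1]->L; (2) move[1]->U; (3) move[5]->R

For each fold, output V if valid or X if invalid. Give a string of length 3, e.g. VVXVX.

Initial: RRDRDD -> [(0, 0), (1, 0), (2, 0), (2, -1), (3, -1), (3, -2), (3, -3)]
Fold 1: move[1]->L => RLDRDD INVALID (collision), skipped
Fold 2: move[1]->U => RUDRDD INVALID (collision), skipped
Fold 3: move[5]->R => RRDRDR VALID

Answer: XXV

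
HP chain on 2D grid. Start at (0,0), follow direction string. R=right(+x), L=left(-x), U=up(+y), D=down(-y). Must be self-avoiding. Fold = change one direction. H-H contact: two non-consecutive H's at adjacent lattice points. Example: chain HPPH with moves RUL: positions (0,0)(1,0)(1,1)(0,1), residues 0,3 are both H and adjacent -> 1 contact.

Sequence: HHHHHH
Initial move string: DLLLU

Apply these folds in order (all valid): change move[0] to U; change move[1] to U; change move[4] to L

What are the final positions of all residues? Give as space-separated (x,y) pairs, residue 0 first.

Answer: (0,0) (0,1) (0,2) (-1,2) (-2,2) (-3,2)

Derivation:
Initial moves: DLLLU
Fold: move[0]->U => ULLLU (positions: [(0, 0), (0, 1), (-1, 1), (-2, 1), (-3, 1), (-3, 2)])
Fold: move[1]->U => UULLU (positions: [(0, 0), (0, 1), (0, 2), (-1, 2), (-2, 2), (-2, 3)])
Fold: move[4]->L => UULLL (positions: [(0, 0), (0, 1), (0, 2), (-1, 2), (-2, 2), (-3, 2)])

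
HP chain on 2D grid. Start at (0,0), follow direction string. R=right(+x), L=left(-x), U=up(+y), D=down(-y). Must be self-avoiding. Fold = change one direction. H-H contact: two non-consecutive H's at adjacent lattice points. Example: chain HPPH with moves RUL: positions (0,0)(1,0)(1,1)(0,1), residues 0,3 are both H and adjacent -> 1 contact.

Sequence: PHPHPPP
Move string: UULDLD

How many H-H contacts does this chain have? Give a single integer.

Answer: 0

Derivation:
Positions: [(0, 0), (0, 1), (0, 2), (-1, 2), (-1, 1), (-2, 1), (-2, 0)]
No H-H contacts found.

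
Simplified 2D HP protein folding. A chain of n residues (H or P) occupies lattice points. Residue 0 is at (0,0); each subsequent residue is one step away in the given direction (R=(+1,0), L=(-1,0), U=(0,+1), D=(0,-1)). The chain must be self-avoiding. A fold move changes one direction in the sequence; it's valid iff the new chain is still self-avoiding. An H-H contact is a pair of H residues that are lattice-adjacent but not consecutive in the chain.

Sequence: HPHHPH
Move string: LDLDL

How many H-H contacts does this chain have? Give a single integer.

Positions: [(0, 0), (-1, 0), (-1, -1), (-2, -1), (-2, -2), (-3, -2)]
No H-H contacts found.

Answer: 0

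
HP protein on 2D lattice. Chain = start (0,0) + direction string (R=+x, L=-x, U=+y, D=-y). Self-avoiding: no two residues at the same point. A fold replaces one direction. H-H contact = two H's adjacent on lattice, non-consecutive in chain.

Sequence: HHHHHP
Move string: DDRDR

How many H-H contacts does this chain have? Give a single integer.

Positions: [(0, 0), (0, -1), (0, -2), (1, -2), (1, -3), (2, -3)]
No H-H contacts found.

Answer: 0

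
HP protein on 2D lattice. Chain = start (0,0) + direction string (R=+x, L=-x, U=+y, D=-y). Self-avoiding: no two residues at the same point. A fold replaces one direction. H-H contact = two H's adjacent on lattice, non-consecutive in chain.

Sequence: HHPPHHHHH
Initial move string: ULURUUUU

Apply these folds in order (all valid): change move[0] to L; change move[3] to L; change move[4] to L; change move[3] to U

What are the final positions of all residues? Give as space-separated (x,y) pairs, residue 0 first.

Answer: (0,0) (-1,0) (-2,0) (-2,1) (-2,2) (-3,2) (-3,3) (-3,4) (-3,5)

Derivation:
Initial moves: ULURUUUU
Fold: move[0]->L => LLURUUUU (positions: [(0, 0), (-1, 0), (-2, 0), (-2, 1), (-1, 1), (-1, 2), (-1, 3), (-1, 4), (-1, 5)])
Fold: move[3]->L => LLULUUUU (positions: [(0, 0), (-1, 0), (-2, 0), (-2, 1), (-3, 1), (-3, 2), (-3, 3), (-3, 4), (-3, 5)])
Fold: move[4]->L => LLULLUUU (positions: [(0, 0), (-1, 0), (-2, 0), (-2, 1), (-3, 1), (-4, 1), (-4, 2), (-4, 3), (-4, 4)])
Fold: move[3]->U => LLUULUUU (positions: [(0, 0), (-1, 0), (-2, 0), (-2, 1), (-2, 2), (-3, 2), (-3, 3), (-3, 4), (-3, 5)])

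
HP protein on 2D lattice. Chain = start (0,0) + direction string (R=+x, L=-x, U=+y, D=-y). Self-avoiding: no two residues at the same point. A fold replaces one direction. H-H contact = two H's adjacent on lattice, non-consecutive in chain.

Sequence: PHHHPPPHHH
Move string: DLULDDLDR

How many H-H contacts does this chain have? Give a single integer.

Positions: [(0, 0), (0, -1), (-1, -1), (-1, 0), (-2, 0), (-2, -1), (-2, -2), (-3, -2), (-3, -3), (-2, -3)]
No H-H contacts found.

Answer: 0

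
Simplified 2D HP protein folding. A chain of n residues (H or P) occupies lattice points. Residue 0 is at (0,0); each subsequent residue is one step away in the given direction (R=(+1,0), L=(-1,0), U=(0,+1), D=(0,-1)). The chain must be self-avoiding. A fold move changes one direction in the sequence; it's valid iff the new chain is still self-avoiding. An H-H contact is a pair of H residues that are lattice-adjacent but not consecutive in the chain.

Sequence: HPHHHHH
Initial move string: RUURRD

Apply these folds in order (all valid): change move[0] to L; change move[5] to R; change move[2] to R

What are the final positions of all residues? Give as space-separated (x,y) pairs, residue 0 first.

Answer: (0,0) (-1,0) (-1,1) (0,1) (1,1) (2,1) (3,1)

Derivation:
Initial moves: RUURRD
Fold: move[0]->L => LUURRD (positions: [(0, 0), (-1, 0), (-1, 1), (-1, 2), (0, 2), (1, 2), (1, 1)])
Fold: move[5]->R => LUURRR (positions: [(0, 0), (-1, 0), (-1, 1), (-1, 2), (0, 2), (1, 2), (2, 2)])
Fold: move[2]->R => LURRRR (positions: [(0, 0), (-1, 0), (-1, 1), (0, 1), (1, 1), (2, 1), (3, 1)])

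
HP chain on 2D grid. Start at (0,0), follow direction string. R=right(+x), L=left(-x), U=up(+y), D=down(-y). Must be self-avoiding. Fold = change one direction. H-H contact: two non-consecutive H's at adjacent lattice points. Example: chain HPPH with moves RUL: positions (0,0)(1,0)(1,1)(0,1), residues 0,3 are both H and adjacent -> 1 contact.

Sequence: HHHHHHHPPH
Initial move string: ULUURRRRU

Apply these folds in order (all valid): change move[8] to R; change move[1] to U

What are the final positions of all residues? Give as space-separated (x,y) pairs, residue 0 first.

Answer: (0,0) (0,1) (0,2) (0,3) (0,4) (1,4) (2,4) (3,4) (4,4) (5,4)

Derivation:
Initial moves: ULUURRRRU
Fold: move[8]->R => ULUURRRRR (positions: [(0, 0), (0, 1), (-1, 1), (-1, 2), (-1, 3), (0, 3), (1, 3), (2, 3), (3, 3), (4, 3)])
Fold: move[1]->U => UUUURRRRR (positions: [(0, 0), (0, 1), (0, 2), (0, 3), (0, 4), (1, 4), (2, 4), (3, 4), (4, 4), (5, 4)])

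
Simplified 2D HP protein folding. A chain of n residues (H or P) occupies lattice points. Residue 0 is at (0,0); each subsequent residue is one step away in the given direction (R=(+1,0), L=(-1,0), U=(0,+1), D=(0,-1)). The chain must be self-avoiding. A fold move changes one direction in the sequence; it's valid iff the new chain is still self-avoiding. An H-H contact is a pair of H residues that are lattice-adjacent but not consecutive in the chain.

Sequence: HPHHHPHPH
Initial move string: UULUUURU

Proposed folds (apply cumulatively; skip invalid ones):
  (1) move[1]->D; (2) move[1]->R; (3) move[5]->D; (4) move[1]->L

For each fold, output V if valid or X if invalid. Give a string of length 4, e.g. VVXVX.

Answer: XXXV

Derivation:
Initial: UULUUURU -> [(0, 0), (0, 1), (0, 2), (-1, 2), (-1, 3), (-1, 4), (-1, 5), (0, 5), (0, 6)]
Fold 1: move[1]->D => UDLUUURU INVALID (collision), skipped
Fold 2: move[1]->R => URLUUURU INVALID (collision), skipped
Fold 3: move[5]->D => UULUUDRU INVALID (collision), skipped
Fold 4: move[1]->L => ULLUUURU VALID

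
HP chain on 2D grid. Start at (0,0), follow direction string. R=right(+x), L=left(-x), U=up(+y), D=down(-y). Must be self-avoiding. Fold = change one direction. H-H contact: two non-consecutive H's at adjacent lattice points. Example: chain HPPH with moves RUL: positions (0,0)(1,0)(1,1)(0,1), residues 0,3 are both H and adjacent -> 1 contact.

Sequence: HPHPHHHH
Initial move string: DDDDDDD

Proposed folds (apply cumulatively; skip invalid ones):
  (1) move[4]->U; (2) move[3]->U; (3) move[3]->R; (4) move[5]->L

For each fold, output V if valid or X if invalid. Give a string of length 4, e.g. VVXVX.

Answer: XXVV

Derivation:
Initial: DDDDDDD -> [(0, 0), (0, -1), (0, -2), (0, -3), (0, -4), (0, -5), (0, -6), (0, -7)]
Fold 1: move[4]->U => DDDDUDD INVALID (collision), skipped
Fold 2: move[3]->U => DDDUDDD INVALID (collision), skipped
Fold 3: move[3]->R => DDDRDDD VALID
Fold 4: move[5]->L => DDDRDLD VALID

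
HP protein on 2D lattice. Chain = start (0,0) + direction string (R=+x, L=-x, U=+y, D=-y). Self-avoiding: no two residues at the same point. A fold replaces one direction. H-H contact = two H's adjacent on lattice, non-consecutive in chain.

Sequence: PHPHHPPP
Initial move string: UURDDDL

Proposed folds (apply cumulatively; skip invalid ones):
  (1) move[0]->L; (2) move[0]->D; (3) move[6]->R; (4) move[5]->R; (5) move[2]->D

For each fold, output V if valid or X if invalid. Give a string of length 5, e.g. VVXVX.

Initial: UURDDDL -> [(0, 0), (0, 1), (0, 2), (1, 2), (1, 1), (1, 0), (1, -1), (0, -1)]
Fold 1: move[0]->L => LURDDDL INVALID (collision), skipped
Fold 2: move[0]->D => DURDDDL INVALID (collision), skipped
Fold 3: move[6]->R => UURDDDR VALID
Fold 4: move[5]->R => UURDDRR VALID
Fold 5: move[2]->D => UUDDDRR INVALID (collision), skipped

Answer: XXVVX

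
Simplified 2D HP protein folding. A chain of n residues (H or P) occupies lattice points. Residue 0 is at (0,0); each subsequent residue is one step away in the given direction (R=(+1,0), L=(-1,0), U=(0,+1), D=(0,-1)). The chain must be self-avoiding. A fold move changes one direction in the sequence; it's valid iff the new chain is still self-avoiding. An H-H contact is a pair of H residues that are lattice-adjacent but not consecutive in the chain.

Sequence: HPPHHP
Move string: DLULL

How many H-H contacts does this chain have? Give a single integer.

Answer: 1

Derivation:
Positions: [(0, 0), (0, -1), (-1, -1), (-1, 0), (-2, 0), (-3, 0)]
H-H contact: residue 0 @(0,0) - residue 3 @(-1, 0)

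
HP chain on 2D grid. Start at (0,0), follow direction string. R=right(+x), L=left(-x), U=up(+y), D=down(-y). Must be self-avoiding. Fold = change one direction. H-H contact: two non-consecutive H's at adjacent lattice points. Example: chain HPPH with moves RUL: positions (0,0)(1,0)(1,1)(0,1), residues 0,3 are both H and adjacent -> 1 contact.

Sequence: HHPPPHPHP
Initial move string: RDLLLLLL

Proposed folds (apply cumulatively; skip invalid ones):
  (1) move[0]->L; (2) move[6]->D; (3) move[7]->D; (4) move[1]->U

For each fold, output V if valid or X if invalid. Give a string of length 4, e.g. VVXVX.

Answer: VVVV

Derivation:
Initial: RDLLLLLL -> [(0, 0), (1, 0), (1, -1), (0, -1), (-1, -1), (-2, -1), (-3, -1), (-4, -1), (-5, -1)]
Fold 1: move[0]->L => LDLLLLLL VALID
Fold 2: move[6]->D => LDLLLLDL VALID
Fold 3: move[7]->D => LDLLLLDD VALID
Fold 4: move[1]->U => LULLLLDD VALID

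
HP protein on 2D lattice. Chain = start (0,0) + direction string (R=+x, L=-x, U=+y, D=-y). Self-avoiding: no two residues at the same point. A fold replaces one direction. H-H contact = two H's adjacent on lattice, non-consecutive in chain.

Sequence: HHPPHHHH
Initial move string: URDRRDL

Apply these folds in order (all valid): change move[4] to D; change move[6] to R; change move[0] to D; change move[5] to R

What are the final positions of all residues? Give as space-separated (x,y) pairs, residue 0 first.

Initial moves: URDRRDL
Fold: move[4]->D => URDRDDL (positions: [(0, 0), (0, 1), (1, 1), (1, 0), (2, 0), (2, -1), (2, -2), (1, -2)])
Fold: move[6]->R => URDRDDR (positions: [(0, 0), (0, 1), (1, 1), (1, 0), (2, 0), (2, -1), (2, -2), (3, -2)])
Fold: move[0]->D => DRDRDDR (positions: [(0, 0), (0, -1), (1, -1), (1, -2), (2, -2), (2, -3), (2, -4), (3, -4)])
Fold: move[5]->R => DRDRDRR (positions: [(0, 0), (0, -1), (1, -1), (1, -2), (2, -2), (2, -3), (3, -3), (4, -3)])

Answer: (0,0) (0,-1) (1,-1) (1,-2) (2,-2) (2,-3) (3,-3) (4,-3)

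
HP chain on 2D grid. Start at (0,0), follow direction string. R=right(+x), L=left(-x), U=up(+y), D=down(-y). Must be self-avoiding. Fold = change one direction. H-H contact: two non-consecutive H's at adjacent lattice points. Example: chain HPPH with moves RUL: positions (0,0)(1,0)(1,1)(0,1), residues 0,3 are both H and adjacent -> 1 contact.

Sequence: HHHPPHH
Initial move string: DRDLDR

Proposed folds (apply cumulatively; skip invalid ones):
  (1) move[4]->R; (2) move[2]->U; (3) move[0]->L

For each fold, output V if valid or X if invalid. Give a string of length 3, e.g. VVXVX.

Answer: XXX

Derivation:
Initial: DRDLDR -> [(0, 0), (0, -1), (1, -1), (1, -2), (0, -2), (0, -3), (1, -3)]
Fold 1: move[4]->R => DRDLRR INVALID (collision), skipped
Fold 2: move[2]->U => DRULDR INVALID (collision), skipped
Fold 3: move[0]->L => LRDLDR INVALID (collision), skipped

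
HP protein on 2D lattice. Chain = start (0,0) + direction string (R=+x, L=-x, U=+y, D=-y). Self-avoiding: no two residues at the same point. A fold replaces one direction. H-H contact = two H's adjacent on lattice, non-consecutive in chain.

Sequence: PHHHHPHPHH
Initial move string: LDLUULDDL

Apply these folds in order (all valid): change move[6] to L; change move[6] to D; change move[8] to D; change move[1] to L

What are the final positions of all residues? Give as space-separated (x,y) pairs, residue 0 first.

Initial moves: LDLUULDDL
Fold: move[6]->L => LDLUULLDL (positions: [(0, 0), (-1, 0), (-1, -1), (-2, -1), (-2, 0), (-2, 1), (-3, 1), (-4, 1), (-4, 0), (-5, 0)])
Fold: move[6]->D => LDLUULDDL (positions: [(0, 0), (-1, 0), (-1, -1), (-2, -1), (-2, 0), (-2, 1), (-3, 1), (-3, 0), (-3, -1), (-4, -1)])
Fold: move[8]->D => LDLUULDDD (positions: [(0, 0), (-1, 0), (-1, -1), (-2, -1), (-2, 0), (-2, 1), (-3, 1), (-3, 0), (-3, -1), (-3, -2)])
Fold: move[1]->L => LLLUULDDD (positions: [(0, 0), (-1, 0), (-2, 0), (-3, 0), (-3, 1), (-3, 2), (-4, 2), (-4, 1), (-4, 0), (-4, -1)])

Answer: (0,0) (-1,0) (-2,0) (-3,0) (-3,1) (-3,2) (-4,2) (-4,1) (-4,0) (-4,-1)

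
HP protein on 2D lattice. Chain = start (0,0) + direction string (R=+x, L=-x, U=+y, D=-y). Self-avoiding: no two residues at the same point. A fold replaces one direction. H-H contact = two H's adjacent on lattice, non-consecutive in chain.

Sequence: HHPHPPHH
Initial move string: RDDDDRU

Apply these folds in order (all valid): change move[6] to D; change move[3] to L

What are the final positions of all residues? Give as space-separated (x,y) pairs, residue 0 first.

Answer: (0,0) (1,0) (1,-1) (1,-2) (0,-2) (0,-3) (1,-3) (1,-4)

Derivation:
Initial moves: RDDDDRU
Fold: move[6]->D => RDDDDRD (positions: [(0, 0), (1, 0), (1, -1), (1, -2), (1, -3), (1, -4), (2, -4), (2, -5)])
Fold: move[3]->L => RDDLDRD (positions: [(0, 0), (1, 0), (1, -1), (1, -2), (0, -2), (0, -3), (1, -3), (1, -4)])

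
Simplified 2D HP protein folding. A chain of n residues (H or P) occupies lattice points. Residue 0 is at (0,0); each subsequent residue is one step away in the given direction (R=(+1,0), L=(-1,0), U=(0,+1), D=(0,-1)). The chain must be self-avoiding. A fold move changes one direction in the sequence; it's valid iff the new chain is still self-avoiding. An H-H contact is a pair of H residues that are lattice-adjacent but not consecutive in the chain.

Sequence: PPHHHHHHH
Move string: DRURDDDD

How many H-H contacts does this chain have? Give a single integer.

Positions: [(0, 0), (0, -1), (1, -1), (1, 0), (2, 0), (2, -1), (2, -2), (2, -3), (2, -4)]
H-H contact: residue 2 @(1,-1) - residue 5 @(2, -1)

Answer: 1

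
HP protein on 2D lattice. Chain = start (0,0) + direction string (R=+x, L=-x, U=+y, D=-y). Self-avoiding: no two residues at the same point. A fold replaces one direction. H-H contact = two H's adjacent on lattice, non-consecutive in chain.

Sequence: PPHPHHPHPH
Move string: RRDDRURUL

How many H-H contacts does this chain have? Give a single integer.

Answer: 1

Derivation:
Positions: [(0, 0), (1, 0), (2, 0), (2, -1), (2, -2), (3, -2), (3, -1), (4, -1), (4, 0), (3, 0)]
H-H contact: residue 2 @(2,0) - residue 9 @(3, 0)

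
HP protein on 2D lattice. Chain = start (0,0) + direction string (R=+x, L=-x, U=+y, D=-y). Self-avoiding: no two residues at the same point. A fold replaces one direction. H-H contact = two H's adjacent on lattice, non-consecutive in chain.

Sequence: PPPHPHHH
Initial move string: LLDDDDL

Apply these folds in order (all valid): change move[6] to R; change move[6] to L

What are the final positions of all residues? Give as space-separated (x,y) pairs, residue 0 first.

Answer: (0,0) (-1,0) (-2,0) (-2,-1) (-2,-2) (-2,-3) (-2,-4) (-3,-4)

Derivation:
Initial moves: LLDDDDL
Fold: move[6]->R => LLDDDDR (positions: [(0, 0), (-1, 0), (-2, 0), (-2, -1), (-2, -2), (-2, -3), (-2, -4), (-1, -4)])
Fold: move[6]->L => LLDDDDL (positions: [(0, 0), (-1, 0), (-2, 0), (-2, -1), (-2, -2), (-2, -3), (-2, -4), (-3, -4)])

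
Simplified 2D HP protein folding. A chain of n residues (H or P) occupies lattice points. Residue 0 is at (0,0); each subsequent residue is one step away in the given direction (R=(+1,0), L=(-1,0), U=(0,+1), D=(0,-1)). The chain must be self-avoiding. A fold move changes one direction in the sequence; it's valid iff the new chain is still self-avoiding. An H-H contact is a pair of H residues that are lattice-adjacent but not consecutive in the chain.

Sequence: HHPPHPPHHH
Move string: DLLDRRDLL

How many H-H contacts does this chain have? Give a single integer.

Answer: 1

Derivation:
Positions: [(0, 0), (0, -1), (-1, -1), (-2, -1), (-2, -2), (-1, -2), (0, -2), (0, -3), (-1, -3), (-2, -3)]
H-H contact: residue 4 @(-2,-2) - residue 9 @(-2, -3)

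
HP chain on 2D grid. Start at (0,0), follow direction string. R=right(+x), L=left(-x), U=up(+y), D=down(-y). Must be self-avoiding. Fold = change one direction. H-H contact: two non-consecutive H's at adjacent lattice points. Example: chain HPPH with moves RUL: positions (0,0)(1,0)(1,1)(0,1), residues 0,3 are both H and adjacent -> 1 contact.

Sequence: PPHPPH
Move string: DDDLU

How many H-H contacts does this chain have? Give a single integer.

Answer: 1

Derivation:
Positions: [(0, 0), (0, -1), (0, -2), (0, -3), (-1, -3), (-1, -2)]
H-H contact: residue 2 @(0,-2) - residue 5 @(-1, -2)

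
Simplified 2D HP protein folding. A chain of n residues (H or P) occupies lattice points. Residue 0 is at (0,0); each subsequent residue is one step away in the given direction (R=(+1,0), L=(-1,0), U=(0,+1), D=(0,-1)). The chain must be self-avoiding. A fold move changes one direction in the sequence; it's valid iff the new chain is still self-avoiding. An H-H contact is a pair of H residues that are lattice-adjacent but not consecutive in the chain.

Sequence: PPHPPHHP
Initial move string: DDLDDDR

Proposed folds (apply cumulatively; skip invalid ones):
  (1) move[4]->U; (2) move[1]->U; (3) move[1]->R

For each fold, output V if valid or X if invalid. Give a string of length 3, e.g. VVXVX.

Answer: XXX

Derivation:
Initial: DDLDDDR -> [(0, 0), (0, -1), (0, -2), (-1, -2), (-1, -3), (-1, -4), (-1, -5), (0, -5)]
Fold 1: move[4]->U => DDLDUDR INVALID (collision), skipped
Fold 2: move[1]->U => DULDDDR INVALID (collision), skipped
Fold 3: move[1]->R => DRLDDDR INVALID (collision), skipped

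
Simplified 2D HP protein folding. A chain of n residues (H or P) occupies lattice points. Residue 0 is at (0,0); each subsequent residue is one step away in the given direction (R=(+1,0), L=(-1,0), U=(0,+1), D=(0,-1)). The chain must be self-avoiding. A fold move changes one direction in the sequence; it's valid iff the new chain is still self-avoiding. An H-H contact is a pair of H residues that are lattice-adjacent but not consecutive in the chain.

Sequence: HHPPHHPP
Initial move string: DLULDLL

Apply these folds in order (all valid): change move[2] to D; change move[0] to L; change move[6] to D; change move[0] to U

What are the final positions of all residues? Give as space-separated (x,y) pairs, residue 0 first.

Answer: (0,0) (0,1) (-1,1) (-1,0) (-2,0) (-2,-1) (-3,-1) (-3,-2)

Derivation:
Initial moves: DLULDLL
Fold: move[2]->D => DLDLDLL (positions: [(0, 0), (0, -1), (-1, -1), (-1, -2), (-2, -2), (-2, -3), (-3, -3), (-4, -3)])
Fold: move[0]->L => LLDLDLL (positions: [(0, 0), (-1, 0), (-2, 0), (-2, -1), (-3, -1), (-3, -2), (-4, -2), (-5, -2)])
Fold: move[6]->D => LLDLDLD (positions: [(0, 0), (-1, 0), (-2, 0), (-2, -1), (-3, -1), (-3, -2), (-4, -2), (-4, -3)])
Fold: move[0]->U => ULDLDLD (positions: [(0, 0), (0, 1), (-1, 1), (-1, 0), (-2, 0), (-2, -1), (-3, -1), (-3, -2)])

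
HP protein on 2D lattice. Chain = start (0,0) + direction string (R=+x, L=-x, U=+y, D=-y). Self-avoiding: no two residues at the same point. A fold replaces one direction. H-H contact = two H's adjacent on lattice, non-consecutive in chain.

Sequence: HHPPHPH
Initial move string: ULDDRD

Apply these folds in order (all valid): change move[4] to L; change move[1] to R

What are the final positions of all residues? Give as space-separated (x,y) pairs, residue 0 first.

Answer: (0,0) (0,1) (1,1) (1,0) (1,-1) (0,-1) (0,-2)

Derivation:
Initial moves: ULDDRD
Fold: move[4]->L => ULDDLD (positions: [(0, 0), (0, 1), (-1, 1), (-1, 0), (-1, -1), (-2, -1), (-2, -2)])
Fold: move[1]->R => URDDLD (positions: [(0, 0), (0, 1), (1, 1), (1, 0), (1, -1), (0, -1), (0, -2)])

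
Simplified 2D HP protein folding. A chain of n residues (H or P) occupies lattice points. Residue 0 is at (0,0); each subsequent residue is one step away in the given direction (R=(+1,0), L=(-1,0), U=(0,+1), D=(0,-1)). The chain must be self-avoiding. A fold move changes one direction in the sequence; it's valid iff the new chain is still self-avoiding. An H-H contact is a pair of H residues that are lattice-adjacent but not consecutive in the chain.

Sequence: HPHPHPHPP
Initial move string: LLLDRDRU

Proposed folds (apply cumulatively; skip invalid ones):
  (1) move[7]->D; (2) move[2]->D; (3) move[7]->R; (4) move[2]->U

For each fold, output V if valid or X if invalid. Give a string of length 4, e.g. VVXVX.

Answer: VVVX

Derivation:
Initial: LLLDRDRU -> [(0, 0), (-1, 0), (-2, 0), (-3, 0), (-3, -1), (-2, -1), (-2, -2), (-1, -2), (-1, -1)]
Fold 1: move[7]->D => LLLDRDRD VALID
Fold 2: move[2]->D => LLDDRDRD VALID
Fold 3: move[7]->R => LLDDRDRR VALID
Fold 4: move[2]->U => LLUDRDRR INVALID (collision), skipped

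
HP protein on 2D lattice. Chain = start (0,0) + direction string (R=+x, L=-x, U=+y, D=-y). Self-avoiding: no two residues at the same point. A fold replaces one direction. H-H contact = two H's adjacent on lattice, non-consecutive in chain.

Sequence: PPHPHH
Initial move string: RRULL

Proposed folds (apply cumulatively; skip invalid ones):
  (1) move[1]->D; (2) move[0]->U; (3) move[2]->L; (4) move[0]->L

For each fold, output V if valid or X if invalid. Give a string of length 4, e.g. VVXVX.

Answer: XVXX

Derivation:
Initial: RRULL -> [(0, 0), (1, 0), (2, 0), (2, 1), (1, 1), (0, 1)]
Fold 1: move[1]->D => RDULL INVALID (collision), skipped
Fold 2: move[0]->U => URULL VALID
Fold 3: move[2]->L => URLLL INVALID (collision), skipped
Fold 4: move[0]->L => LRULL INVALID (collision), skipped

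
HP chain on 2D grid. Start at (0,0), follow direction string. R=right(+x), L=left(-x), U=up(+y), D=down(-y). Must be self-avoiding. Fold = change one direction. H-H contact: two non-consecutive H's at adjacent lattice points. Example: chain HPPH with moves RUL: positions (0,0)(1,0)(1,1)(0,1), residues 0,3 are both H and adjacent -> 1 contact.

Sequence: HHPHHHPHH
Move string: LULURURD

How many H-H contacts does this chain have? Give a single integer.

Answer: 1

Derivation:
Positions: [(0, 0), (-1, 0), (-1, 1), (-2, 1), (-2, 2), (-1, 2), (-1, 3), (0, 3), (0, 2)]
H-H contact: residue 5 @(-1,2) - residue 8 @(0, 2)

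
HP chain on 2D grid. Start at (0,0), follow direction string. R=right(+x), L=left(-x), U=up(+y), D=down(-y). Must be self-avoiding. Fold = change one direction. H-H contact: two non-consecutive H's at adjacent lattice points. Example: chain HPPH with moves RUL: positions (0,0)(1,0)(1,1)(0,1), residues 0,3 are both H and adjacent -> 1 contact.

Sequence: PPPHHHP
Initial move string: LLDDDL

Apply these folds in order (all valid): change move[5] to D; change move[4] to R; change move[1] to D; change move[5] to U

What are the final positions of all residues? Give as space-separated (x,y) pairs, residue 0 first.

Initial moves: LLDDDL
Fold: move[5]->D => LLDDDD (positions: [(0, 0), (-1, 0), (-2, 0), (-2, -1), (-2, -2), (-2, -3), (-2, -4)])
Fold: move[4]->R => LLDDRD (positions: [(0, 0), (-1, 0), (-2, 0), (-2, -1), (-2, -2), (-1, -2), (-1, -3)])
Fold: move[1]->D => LDDDRD (positions: [(0, 0), (-1, 0), (-1, -1), (-1, -2), (-1, -3), (0, -3), (0, -4)])
Fold: move[5]->U => LDDDRU (positions: [(0, 0), (-1, 0), (-1, -1), (-1, -2), (-1, -3), (0, -3), (0, -2)])

Answer: (0,0) (-1,0) (-1,-1) (-1,-2) (-1,-3) (0,-3) (0,-2)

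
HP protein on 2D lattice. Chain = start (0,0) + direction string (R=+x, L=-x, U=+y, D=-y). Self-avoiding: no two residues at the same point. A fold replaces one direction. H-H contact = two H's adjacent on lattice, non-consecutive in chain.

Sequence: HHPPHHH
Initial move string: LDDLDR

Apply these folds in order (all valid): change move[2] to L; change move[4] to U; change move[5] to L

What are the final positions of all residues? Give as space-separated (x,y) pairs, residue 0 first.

Answer: (0,0) (-1,0) (-1,-1) (-2,-1) (-3,-1) (-3,0) (-4,0)

Derivation:
Initial moves: LDDLDR
Fold: move[2]->L => LDLLDR (positions: [(0, 0), (-1, 0), (-1, -1), (-2, -1), (-3, -1), (-3, -2), (-2, -2)])
Fold: move[4]->U => LDLLUR (positions: [(0, 0), (-1, 0), (-1, -1), (-2, -1), (-3, -1), (-3, 0), (-2, 0)])
Fold: move[5]->L => LDLLUL (positions: [(0, 0), (-1, 0), (-1, -1), (-2, -1), (-3, -1), (-3, 0), (-4, 0)])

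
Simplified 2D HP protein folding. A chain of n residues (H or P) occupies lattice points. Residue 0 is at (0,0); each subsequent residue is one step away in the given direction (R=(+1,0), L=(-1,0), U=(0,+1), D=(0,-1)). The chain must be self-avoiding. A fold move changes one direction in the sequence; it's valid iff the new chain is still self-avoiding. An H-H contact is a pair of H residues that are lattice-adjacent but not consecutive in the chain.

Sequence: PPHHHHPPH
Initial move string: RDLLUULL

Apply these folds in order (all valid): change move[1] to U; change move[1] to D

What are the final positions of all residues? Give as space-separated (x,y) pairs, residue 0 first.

Answer: (0,0) (1,0) (1,-1) (0,-1) (-1,-1) (-1,0) (-1,1) (-2,1) (-3,1)

Derivation:
Initial moves: RDLLUULL
Fold: move[1]->U => RULLUULL (positions: [(0, 0), (1, 0), (1, 1), (0, 1), (-1, 1), (-1, 2), (-1, 3), (-2, 3), (-3, 3)])
Fold: move[1]->D => RDLLUULL (positions: [(0, 0), (1, 0), (1, -1), (0, -1), (-1, -1), (-1, 0), (-1, 1), (-2, 1), (-3, 1)])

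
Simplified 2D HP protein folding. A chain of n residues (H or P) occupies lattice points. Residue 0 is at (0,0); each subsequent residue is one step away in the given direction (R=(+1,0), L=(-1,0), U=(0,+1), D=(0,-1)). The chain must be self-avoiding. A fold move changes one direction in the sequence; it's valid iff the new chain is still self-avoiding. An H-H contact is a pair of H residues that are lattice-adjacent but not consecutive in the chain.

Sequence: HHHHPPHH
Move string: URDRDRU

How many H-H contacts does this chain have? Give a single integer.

Positions: [(0, 0), (0, 1), (1, 1), (1, 0), (2, 0), (2, -1), (3, -1), (3, 0)]
H-H contact: residue 0 @(0,0) - residue 3 @(1, 0)

Answer: 1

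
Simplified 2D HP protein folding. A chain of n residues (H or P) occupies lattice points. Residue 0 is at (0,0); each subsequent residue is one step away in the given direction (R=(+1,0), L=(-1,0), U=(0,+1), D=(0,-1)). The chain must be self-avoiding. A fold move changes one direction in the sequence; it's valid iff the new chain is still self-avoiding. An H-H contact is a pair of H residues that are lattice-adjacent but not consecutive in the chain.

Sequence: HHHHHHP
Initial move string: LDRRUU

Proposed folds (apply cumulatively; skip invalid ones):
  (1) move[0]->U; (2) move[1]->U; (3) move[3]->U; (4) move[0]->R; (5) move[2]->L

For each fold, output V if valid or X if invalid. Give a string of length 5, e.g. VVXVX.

Answer: XVVVV

Derivation:
Initial: LDRRUU -> [(0, 0), (-1, 0), (-1, -1), (0, -1), (1, -1), (1, 0), (1, 1)]
Fold 1: move[0]->U => UDRRUU INVALID (collision), skipped
Fold 2: move[1]->U => LURRUU VALID
Fold 3: move[3]->U => LURUUU VALID
Fold 4: move[0]->R => RURUUU VALID
Fold 5: move[2]->L => RULUUU VALID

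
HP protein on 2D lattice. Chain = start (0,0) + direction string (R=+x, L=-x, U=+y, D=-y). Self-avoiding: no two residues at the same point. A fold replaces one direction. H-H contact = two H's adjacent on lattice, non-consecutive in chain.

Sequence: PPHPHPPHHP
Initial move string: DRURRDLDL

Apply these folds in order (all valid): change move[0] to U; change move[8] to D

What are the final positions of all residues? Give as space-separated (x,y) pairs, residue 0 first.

Answer: (0,0) (0,1) (1,1) (1,2) (2,2) (3,2) (3,1) (2,1) (2,0) (2,-1)

Derivation:
Initial moves: DRURRDLDL
Fold: move[0]->U => URURRDLDL (positions: [(0, 0), (0, 1), (1, 1), (1, 2), (2, 2), (3, 2), (3, 1), (2, 1), (2, 0), (1, 0)])
Fold: move[8]->D => URURRDLDD (positions: [(0, 0), (0, 1), (1, 1), (1, 2), (2, 2), (3, 2), (3, 1), (2, 1), (2, 0), (2, -1)])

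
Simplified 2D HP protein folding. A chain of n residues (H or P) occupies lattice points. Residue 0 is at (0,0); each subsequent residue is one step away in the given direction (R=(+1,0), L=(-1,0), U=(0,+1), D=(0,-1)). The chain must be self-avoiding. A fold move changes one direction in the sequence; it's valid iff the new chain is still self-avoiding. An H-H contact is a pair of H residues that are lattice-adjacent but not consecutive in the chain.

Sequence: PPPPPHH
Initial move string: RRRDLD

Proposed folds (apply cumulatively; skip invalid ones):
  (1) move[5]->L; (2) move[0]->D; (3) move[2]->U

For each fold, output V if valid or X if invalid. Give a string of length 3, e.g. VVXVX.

Initial: RRRDLD -> [(0, 0), (1, 0), (2, 0), (3, 0), (3, -1), (2, -1), (2, -2)]
Fold 1: move[5]->L => RRRDLL VALID
Fold 2: move[0]->D => DRRDLL VALID
Fold 3: move[2]->U => DRUDLL INVALID (collision), skipped

Answer: VVX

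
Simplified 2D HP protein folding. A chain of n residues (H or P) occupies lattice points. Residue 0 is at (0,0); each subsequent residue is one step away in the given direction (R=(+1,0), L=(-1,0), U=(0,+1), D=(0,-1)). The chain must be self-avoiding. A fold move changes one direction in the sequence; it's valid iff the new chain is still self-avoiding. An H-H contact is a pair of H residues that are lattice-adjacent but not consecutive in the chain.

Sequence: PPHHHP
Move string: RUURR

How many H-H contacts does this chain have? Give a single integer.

Answer: 0

Derivation:
Positions: [(0, 0), (1, 0), (1, 1), (1, 2), (2, 2), (3, 2)]
No H-H contacts found.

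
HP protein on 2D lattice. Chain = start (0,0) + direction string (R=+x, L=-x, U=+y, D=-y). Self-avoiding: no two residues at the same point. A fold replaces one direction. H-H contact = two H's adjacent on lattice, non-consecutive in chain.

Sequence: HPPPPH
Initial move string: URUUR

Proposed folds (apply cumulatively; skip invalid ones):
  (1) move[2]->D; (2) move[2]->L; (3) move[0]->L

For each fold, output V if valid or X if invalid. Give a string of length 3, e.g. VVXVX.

Answer: XXX

Derivation:
Initial: URUUR -> [(0, 0), (0, 1), (1, 1), (1, 2), (1, 3), (2, 3)]
Fold 1: move[2]->D => URDUR INVALID (collision), skipped
Fold 2: move[2]->L => URLUR INVALID (collision), skipped
Fold 3: move[0]->L => LRUUR INVALID (collision), skipped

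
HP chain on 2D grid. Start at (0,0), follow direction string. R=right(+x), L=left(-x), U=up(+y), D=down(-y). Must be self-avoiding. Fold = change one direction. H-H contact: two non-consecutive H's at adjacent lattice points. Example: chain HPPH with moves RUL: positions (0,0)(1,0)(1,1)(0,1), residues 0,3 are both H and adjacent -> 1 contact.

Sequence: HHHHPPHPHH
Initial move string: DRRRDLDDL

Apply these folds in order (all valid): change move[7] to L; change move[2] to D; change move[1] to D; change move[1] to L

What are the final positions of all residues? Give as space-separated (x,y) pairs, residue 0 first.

Answer: (0,0) (0,-1) (-1,-1) (-1,-2) (0,-2) (0,-3) (-1,-3) (-1,-4) (-2,-4) (-3,-4)

Derivation:
Initial moves: DRRRDLDDL
Fold: move[7]->L => DRRRDLDLL (positions: [(0, 0), (0, -1), (1, -1), (2, -1), (3, -1), (3, -2), (2, -2), (2, -3), (1, -3), (0, -3)])
Fold: move[2]->D => DRDRDLDLL (positions: [(0, 0), (0, -1), (1, -1), (1, -2), (2, -2), (2, -3), (1, -3), (1, -4), (0, -4), (-1, -4)])
Fold: move[1]->D => DDDRDLDLL (positions: [(0, 0), (0, -1), (0, -2), (0, -3), (1, -3), (1, -4), (0, -4), (0, -5), (-1, -5), (-2, -5)])
Fold: move[1]->L => DLDRDLDLL (positions: [(0, 0), (0, -1), (-1, -1), (-1, -2), (0, -2), (0, -3), (-1, -3), (-1, -4), (-2, -4), (-3, -4)])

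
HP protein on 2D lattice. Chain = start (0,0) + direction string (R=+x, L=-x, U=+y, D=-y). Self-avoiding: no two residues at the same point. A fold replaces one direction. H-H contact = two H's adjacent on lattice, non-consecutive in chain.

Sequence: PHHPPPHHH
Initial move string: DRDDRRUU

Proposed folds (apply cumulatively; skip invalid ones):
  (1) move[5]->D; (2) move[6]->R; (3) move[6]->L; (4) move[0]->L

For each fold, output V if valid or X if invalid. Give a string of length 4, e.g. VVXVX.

Initial: DRDDRRUU -> [(0, 0), (0, -1), (1, -1), (1, -2), (1, -3), (2, -3), (3, -3), (3, -2), (3, -1)]
Fold 1: move[5]->D => DRDDRDUU INVALID (collision), skipped
Fold 2: move[6]->R => DRDDRRRU VALID
Fold 3: move[6]->L => DRDDRRLU INVALID (collision), skipped
Fold 4: move[0]->L => LRDDRRRU INVALID (collision), skipped

Answer: XVXX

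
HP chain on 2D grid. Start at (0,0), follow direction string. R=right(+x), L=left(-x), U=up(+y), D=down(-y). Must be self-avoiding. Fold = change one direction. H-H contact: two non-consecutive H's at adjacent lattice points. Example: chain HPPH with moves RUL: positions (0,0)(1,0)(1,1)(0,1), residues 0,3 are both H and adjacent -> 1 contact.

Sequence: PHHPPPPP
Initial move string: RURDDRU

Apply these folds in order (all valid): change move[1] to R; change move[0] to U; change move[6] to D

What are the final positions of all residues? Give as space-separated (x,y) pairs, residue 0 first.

Answer: (0,0) (0,1) (1,1) (2,1) (2,0) (2,-1) (3,-1) (3,-2)

Derivation:
Initial moves: RURDDRU
Fold: move[1]->R => RRRDDRU (positions: [(0, 0), (1, 0), (2, 0), (3, 0), (3, -1), (3, -2), (4, -2), (4, -1)])
Fold: move[0]->U => URRDDRU (positions: [(0, 0), (0, 1), (1, 1), (2, 1), (2, 0), (2, -1), (3, -1), (3, 0)])
Fold: move[6]->D => URRDDRD (positions: [(0, 0), (0, 1), (1, 1), (2, 1), (2, 0), (2, -1), (3, -1), (3, -2)])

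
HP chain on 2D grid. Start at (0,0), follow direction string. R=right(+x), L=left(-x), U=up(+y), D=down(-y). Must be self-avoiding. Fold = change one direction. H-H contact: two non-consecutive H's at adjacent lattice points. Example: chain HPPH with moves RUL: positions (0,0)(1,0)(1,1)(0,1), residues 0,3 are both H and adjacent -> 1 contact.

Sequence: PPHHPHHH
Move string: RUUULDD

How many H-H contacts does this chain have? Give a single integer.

Answer: 2

Derivation:
Positions: [(0, 0), (1, 0), (1, 1), (1, 2), (1, 3), (0, 3), (0, 2), (0, 1)]
H-H contact: residue 2 @(1,1) - residue 7 @(0, 1)
H-H contact: residue 3 @(1,2) - residue 6 @(0, 2)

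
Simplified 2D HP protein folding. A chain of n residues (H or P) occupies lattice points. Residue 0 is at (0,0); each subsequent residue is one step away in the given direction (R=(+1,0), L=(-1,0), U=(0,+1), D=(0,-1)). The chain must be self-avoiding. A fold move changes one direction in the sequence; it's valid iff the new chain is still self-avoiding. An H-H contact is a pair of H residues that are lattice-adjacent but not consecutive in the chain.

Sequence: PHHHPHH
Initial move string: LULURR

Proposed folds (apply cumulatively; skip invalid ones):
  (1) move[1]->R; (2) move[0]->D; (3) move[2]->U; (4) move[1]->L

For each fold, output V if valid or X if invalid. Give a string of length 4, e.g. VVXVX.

Initial: LULURR -> [(0, 0), (-1, 0), (-1, 1), (-2, 1), (-2, 2), (-1, 2), (0, 2)]
Fold 1: move[1]->R => LRLURR INVALID (collision), skipped
Fold 2: move[0]->D => DULURR INVALID (collision), skipped
Fold 3: move[2]->U => LUUURR VALID
Fold 4: move[1]->L => LLUURR VALID

Answer: XXVV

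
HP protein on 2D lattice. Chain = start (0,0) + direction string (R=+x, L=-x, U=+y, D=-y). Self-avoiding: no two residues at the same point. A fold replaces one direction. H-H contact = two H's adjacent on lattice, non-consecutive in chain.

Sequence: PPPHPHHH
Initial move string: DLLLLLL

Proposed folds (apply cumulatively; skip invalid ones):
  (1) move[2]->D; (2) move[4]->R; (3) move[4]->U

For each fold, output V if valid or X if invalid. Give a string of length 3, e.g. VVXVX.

Answer: VXV

Derivation:
Initial: DLLLLLL -> [(0, 0), (0, -1), (-1, -1), (-2, -1), (-3, -1), (-4, -1), (-5, -1), (-6, -1)]
Fold 1: move[2]->D => DLDLLLL VALID
Fold 2: move[4]->R => DLDLRLL INVALID (collision), skipped
Fold 3: move[4]->U => DLDLULL VALID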